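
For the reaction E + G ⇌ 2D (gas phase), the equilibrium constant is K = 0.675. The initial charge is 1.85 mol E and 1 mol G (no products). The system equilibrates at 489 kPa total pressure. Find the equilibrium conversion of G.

Basis: 1 mol G initially; let X = conversion of G. Extent ξ = X.
At extent ξ: n_E = 1.85 − X; n_G = 1 − X; n_D = 2X.
Since Δν = 0, n_T = 2.85 throughout.
With p_i = (n_i/n_T)P, K = p_D^2 / (p_E p_G).
This yields a degree-2 equation in X; solving on (0,1), X = 0.388.

X = 0.388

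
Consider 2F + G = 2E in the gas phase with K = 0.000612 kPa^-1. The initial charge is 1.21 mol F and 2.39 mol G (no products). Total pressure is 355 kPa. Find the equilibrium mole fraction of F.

y_F = 0.256

Take 1.21 mol F as basis and let X be its fractional conversion, so ξ = 0.605X.
At extent ξ: n_F = 1.21 − 1.21X; n_G = 2.39 − 0.605X; n_E = 1.21X.
Total moles n_T = 3.6 − 0.605X.
Mole fractions y_i = n_i/n_T; K = p_E^2 / (p_F^2 p_G) with p_i = y_i·P.
This yields a degree-3 equation in X; solving on (0,1), X = 0.273.
Then n_F = 0.88, n_T = 3.43, so y_F = 0.256.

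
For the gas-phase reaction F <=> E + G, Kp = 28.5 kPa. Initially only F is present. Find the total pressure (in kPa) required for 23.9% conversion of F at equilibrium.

P = 470 kPa

Let X = conversion of F (basis 1 mol F); extent of reaction ξ = X.
At extent ξ: n_F = 1 − X; n_E = X; n_G = X.
Total moles n_T = 1 + X.
Kp = p_E p_G / (p_F) with p_i = (n_i/n_T)·P.
At X = 0.239: the mole-fraction product g(X) = Π y_i^ν_i = 0.06058. Since Kp = g(X)·P^{1}, P = (Kp/g)^(1/1) = (28.5/0.06058)^(1/1) = 470 kPa.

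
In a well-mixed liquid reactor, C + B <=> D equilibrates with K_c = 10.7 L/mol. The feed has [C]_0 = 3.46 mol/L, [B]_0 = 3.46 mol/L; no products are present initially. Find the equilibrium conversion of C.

Let X = conversion of C; extent ξ = 3.46·X mol/L.
Concentrations: [C] = 3.46 − 3.46X; [B] = 3.46 − 3.46X; [D] = 3.46X.
K_c = [D] / ([C] [B]).
Solving K_c = 10.7 for X ∈ (0,1): X = 0.849.

X = 0.849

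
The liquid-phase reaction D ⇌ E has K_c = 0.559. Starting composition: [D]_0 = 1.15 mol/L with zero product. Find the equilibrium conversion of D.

Let X = conversion of D; extent ξ = 1.15·X mol/L.
Concentrations: [D] = 1.15 − 1.15X; [E] = 1.15X.
K_c = [E] / ([D]).
Equating to 0.559: the physical root is X = 0.359.

X = 0.359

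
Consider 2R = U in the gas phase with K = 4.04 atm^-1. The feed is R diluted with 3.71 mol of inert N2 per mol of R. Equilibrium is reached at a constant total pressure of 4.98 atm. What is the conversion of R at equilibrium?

Take 1 mol R as basis and let X be its fractional conversion, so ξ = 0.5X.
At extent ξ: n_R = 1 − X; n_U = 0.5X; n_I = 3.71 (inert).
n_T = Σnᵢ = 4.71 − 0.5X.
With p_i = (n_i/n_T)P, K = p_U / (p_R^2).
Substituting and setting equal to 4.04 atm^-1 gives a polynomial in X; the root in (0,1) is X = 0.721.

X = 0.721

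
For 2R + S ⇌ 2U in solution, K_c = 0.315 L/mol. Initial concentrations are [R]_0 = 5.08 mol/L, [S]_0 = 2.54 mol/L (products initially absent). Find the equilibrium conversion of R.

X = 0.408

Let X = conversion of R; extent ξ = 5.08X/2 mol/L.
Concentrations: [R] = 5.08 − 5.08X; [S] = 2.54 − 2.54X; [U] = 5.08X.
K_c = [U]^2 / ([R]^2 [S]).
Setting equal to 0.315 and solving for X on (0,1) gives X = 0.408.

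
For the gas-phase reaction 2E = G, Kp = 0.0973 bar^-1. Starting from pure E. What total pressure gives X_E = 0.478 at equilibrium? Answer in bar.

Basis: 1 mol E initially; let X = conversion of E. Extent ξ = 0.5X.
Species balance: n_E = 1 − X; n_G = 0.5X.
Summing: n_T = 1 − 0.5X.
Kp = p_G / (p_E^2) with p_i = (n_i/n_T)·P.
At X = 0.478: the mole-fraction product g(X) = Π y_i^ν_i = 0.6675. Since Kp = g(X)·P^{-1}, P = (g/Kp)^(1/1) = (0.6675/0.0973)^(1/1) = 6.86 bar.

P = 6.86 bar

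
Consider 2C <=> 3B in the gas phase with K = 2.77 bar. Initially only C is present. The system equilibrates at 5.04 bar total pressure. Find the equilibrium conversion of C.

Take 1 mol C as basis and let X be its fractional conversion, so ξ = 0.5X.
At extent ξ: n_C = 1 − X; n_B = 1.5X.
Total moles n_T = 1 + 0.5X.
Mole fractions y_i = n_i/n_T; K = p_B^3 / (p_C^2) with p_i = y_i·P.
This yields a degree-3 equation in X; solving on (0,1), X = 0.409.

X = 0.409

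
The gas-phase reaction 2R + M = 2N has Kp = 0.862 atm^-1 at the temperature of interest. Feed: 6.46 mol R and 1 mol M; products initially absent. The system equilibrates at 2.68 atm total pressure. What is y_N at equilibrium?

y_N = 0.221

Let X = conversion of M (basis 1 mol M); extent of reaction ξ = X.
Species balance: n_R = 6.46 − 2X; n_M = 1 − X; n_N = 2X.
Total moles n_T = 7.46 − X.
With p_i = (n_i/n_T)P, Kp = p_N^2 / (p_R^2 p_M).
Setting this equal to 0.862 atm^-1 and taking the physical root (0 < X < 1) gives X = 0.742.
Then n_N = 1.48, n_T = 6.72, so y_N = 0.221.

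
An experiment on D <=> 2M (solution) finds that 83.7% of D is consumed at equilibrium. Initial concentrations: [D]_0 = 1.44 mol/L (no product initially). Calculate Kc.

Kc = 24.8 mol/L

Let X = conversion of D.
Concentrations: [D] = 1.44 − 1.44X; [M] = 2.88X.
At X = 0.837: [D] = 0.235, [M] = 2.41.
Kc = [M]^2 / ([D]) = 24.8 mol/L.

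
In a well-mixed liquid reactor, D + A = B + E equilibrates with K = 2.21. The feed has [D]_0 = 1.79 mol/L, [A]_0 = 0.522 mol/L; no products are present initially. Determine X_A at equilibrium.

X = 0.867

Let X = conversion of A; extent ξ = 0.522·X mol/L.
Concentrations: [D] = 1.79 − 0.522X; [A] = 0.522 − 0.522X; [B] = 0.522X; [E] = 0.522X.
K = [B] [E] / ([D] [A]).
This equals 2.21 at X = 0.867 (the root in 0 < X < 1).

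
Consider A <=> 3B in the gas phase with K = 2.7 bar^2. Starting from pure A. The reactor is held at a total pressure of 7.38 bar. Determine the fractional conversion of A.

X = 0.137

Basis: 1 mol A initially; let X = conversion of A. Extent ξ = X.
At extent ξ: n_A = 1 − X; n_B = 3X.
n_T = Σnᵢ = 1 + 2X.
With p_i = (n_i/n_T)P, K = p_B^3 / (p_A).
Setting this equal to 2.7 bar^2 and taking the physical root (0 < X < 1) gives X = 0.137.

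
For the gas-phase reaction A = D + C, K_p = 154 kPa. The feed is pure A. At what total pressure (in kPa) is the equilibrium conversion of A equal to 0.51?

P = 438 kPa

Take 1 mol A as basis and let X be its fractional conversion, so ξ = X.
At extent ξ: n_A = 1 − X; n_D = X; n_C = X.
n_T = Σnᵢ = 1 + X.
K_p = p_D p_C / (p_A) with p_i = (n_i/n_T)·P.
At X = 0.51: the mole-fraction product g(X) = Π y_i^ν_i = 0.3515. Since K_p = g(X)·P^{1}, P = (K_p/g)^(1/1) = (154/0.3515)^(1/1) = 438 kPa.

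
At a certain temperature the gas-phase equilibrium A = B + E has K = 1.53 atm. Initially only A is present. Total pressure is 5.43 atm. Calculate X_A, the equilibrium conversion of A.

Basis: 1 mol A initially; let X = conversion of A. Extent ξ = X.
At extent ξ: n_A = 1 − X; n_B = X; n_E = X.
n_T = Σnᵢ = 1 + X.
With p_i = (n_i/n_T)P, K = p_B p_E / (p_A).
Equating to 1.53 atm and solving on 0 < X < 1: X = 0.469.

X = 0.469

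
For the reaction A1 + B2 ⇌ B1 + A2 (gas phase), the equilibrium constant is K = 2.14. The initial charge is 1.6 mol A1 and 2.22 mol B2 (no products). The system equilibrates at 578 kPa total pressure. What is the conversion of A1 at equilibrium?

Take 1.6 mol A1 as basis and let X be its fractional conversion, so ξ = 1.6X.
Moles: n_A1 = 1.6 − 1.6X; n_B2 = 2.22 − 1.6X; n_B1 = 1.6X; n_A2 = 1.6X.
n_T stays at 3.82 (no change in mole number).
With p_i = (n_i/n_T)P, K = p_B1 p_A2 / (p_A1 p_B2).
This yields a degree-2 equation in X; solving on (0,1), X = 0.686.

X = 0.686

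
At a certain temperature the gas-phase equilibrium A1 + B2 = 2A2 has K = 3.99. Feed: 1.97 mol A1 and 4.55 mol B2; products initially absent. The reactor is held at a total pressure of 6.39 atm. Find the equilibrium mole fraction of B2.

Take 1.97 mol A1 as basis and let X be its fractional conversion, so ξ = 1.97X.
At extent ξ: n_A1 = 1.97 − 1.97X; n_B2 = 4.55 − 1.97X; n_A2 = 3.94X.
Since Δν = 0, n_T = 6.52 throughout.
With p_i = (n_i/n_T)P, K = p_A2^2 / (p_A1 p_B2).
Equating to 3.99 and solving on 0 < X < 1: X = 0.697.
Then n_B2 = 3.18, n_T = 6.52, so y_B2 = 0.487.

y_B2 = 0.487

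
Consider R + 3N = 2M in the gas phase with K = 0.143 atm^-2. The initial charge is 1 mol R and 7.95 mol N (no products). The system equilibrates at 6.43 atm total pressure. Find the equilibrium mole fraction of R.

y_R = 0.022

Take 1 mol R as basis and let X be its fractional conversion, so ξ = X.
Mole table: n_R = 1 − X; n_N = 7.95 − 3X; n_M = 2X.
Summing: n_T = 8.95 − 2X.
Mole fractions y_i = n_i/n_T; K = p_M^2 / (p_R p_N^3) with p_i = y_i·P.
Setting this equal to 0.143 atm^-2 and taking the physical root (0 < X < 1) gives X = 0.842.
Then n_R = 0.158, n_T = 7.27, so y_R = 0.022.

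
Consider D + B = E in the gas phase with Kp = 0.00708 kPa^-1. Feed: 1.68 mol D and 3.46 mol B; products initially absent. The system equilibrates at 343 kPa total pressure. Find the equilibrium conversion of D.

Let X = conversion of D (basis 1.68 mol D); extent of reaction ξ = 1.68X.
At extent ξ: n_D = 1.68 − 1.68X; n_B = 3.46 − 1.68X; n_E = 1.68X.
Summing: n_T = 5.14 − 1.68X.
Mole fractions y_i = n_i/n_T; Kp = p_E / (p_D p_B) with p_i = y_i·P.
This yields a degree-2 equation in X; solving on (0,1), X = 0.591.

X = 0.591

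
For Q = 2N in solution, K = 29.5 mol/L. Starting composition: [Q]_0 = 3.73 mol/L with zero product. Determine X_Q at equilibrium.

Let X = conversion of Q; extent ξ = 3.73·X mol/L.
Concentrations: [Q] = 3.73 − 3.73X; [N] = 7.46X.
K = [N]^2 / ([Q]).
Solving K = 29.5 for X ∈ (0,1): X = 0.730.

X = 0.730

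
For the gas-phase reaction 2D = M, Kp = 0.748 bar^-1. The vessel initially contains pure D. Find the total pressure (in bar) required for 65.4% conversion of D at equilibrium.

Take 1 mol D as basis and let X be its fractional conversion, so ξ = 0.5X.
Mole table: n_D = 1 − X; n_M = 0.5X.
n_T = Σnᵢ = 1 − 0.5X.
Kp = p_M / (p_D^2) with p_i = (n_i/n_T)·P.
At X = 0.654: the mole-fraction product g(X) = Π y_i^ν_i = 1.838. Since Kp = g(X)·P^{-1}, P = (g/Kp)^(1/1) = (1.838/0.748)^(1/1) = 2.46 bar.

P = 2.46 bar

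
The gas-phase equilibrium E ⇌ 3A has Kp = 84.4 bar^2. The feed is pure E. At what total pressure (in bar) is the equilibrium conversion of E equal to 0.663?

Take 1 mol E as basis and let X be its fractional conversion, so ξ = X.
Moles: n_E = 1 − X; n_A = 3X.
n_T = Σnᵢ = 1 + 2X.
Kp = p_A^3 / (p_E) with p_i = (n_i/n_T)·P.
At X = 0.663: the mole-fraction product g(X) = Π y_i^ν_i = 4.316. Since Kp = g(X)·P^{2}, P = (Kp/g)^(1/2) = (84.4/4.316)^(1/2) = 4.42 bar.

P = 4.42 bar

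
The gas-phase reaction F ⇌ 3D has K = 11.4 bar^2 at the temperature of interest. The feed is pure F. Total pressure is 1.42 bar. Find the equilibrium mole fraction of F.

y_F = 0.120

Let X = conversion of F (basis 1 mol F); extent of reaction ξ = X.
Species balance: n_F = 1 − X; n_D = 3X.
n_T = Σnᵢ = 1 + 2X.
y_i = n_i/n_T, p_i = y_i·P. K = p_D^3 / (p_F).
This yields a degree-3 equation in X; solving on (0,1), X = 0.709.
Then n_F = 0.291, n_T = 2.42, so y_F = 0.120.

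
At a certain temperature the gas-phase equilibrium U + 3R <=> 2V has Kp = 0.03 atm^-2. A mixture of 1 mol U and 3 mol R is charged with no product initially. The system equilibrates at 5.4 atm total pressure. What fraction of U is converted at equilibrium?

Let X = conversion of U (basis 1 mol U); extent of reaction ξ = X.
At extent ξ: n_U = 1 − X; n_R = 3 − 3X; n_V = 2X.
Summing: n_T = 4 − 2X.
Mole fractions y_i = n_i/n_T; Kp = p_V^2 / (p_U p_R^3) with p_i = y_i·P.
Substituting and setting equal to 0.03 atm^-2 gives a polynomial in X; the root in (0,1) is X = 0.328.

X = 0.328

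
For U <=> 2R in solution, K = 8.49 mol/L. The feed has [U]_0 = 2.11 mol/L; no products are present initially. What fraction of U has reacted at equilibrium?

Let X = conversion of U; extent ξ = 2.11·X mol/L.
Concentrations: [U] = 2.11 − 2.11X; [R] = 4.22X.
K = [R]^2 / ([U]).
This equals 8.49 at X = 0.619 (the root in 0 < X < 1).

X = 0.619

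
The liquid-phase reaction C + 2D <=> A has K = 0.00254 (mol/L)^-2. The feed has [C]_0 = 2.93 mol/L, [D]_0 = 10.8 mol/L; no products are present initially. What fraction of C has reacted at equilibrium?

X = 0.192

Let X = conversion of C; extent ξ = 2.93·X mol/L.
Concentrations: [C] = 2.93 − 2.93X; [D] = 10.8 − 5.86X; [A] = 2.93X.
K = [A] / ([C] [D]^2).
Setting equal to 0.00254 and solving for X on (0,1) gives X = 0.192.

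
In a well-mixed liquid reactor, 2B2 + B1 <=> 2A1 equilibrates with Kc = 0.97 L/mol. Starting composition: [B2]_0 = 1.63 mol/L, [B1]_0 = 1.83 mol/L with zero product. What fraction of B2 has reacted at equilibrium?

X = 0.537

Let X = conversion of B2; extent ξ = 1.63X/2 mol/L.
Concentrations: [B2] = 1.63 − 1.63X; [B1] = 1.83 − 0.815X; [A1] = 1.63X.
Kc = [A1]^2 / ([B2]^2 [B1]).
Equating to 0.97 L/mol: the physical root is X = 0.537.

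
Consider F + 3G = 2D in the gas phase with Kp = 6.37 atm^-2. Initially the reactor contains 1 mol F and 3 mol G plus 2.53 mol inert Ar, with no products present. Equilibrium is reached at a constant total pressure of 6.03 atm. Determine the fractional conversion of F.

Let X = conversion of F (basis 1 mol F); extent of reaction ξ = X.
Species balance: n_F = 1 − X; n_G = 3 − 3X; n_D = 2X; n_I = 2.53 (inert).
Total moles n_T = 6.53 − 2X.
y_i = n_i/n_T, p_i = y_i·P. Kp = p_D^2 / (p_F p_G^3).
Equating to 6.37 atm^-2 and solving on 0 < X < 1: X = 0.699.

X = 0.699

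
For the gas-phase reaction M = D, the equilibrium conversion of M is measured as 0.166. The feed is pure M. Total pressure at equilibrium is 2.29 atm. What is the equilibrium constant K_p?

K_p = 0.199

Take 1 mol M as basis and let X be its fractional conversion, so ξ = X.
Species balance: n_M = 1 − X; n_D = X.
Since Δν = 0, n_T = 1 throughout.
At X = 0.166: n_M = 0.834, n_D = 0.166, n_T = 1.
p_i = (n_i/n_T)·P. K_p = p_D / (p_M) = 0.199.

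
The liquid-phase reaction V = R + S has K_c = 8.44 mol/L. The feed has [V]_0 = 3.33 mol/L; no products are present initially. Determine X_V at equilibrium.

X = 0.768

Let X = conversion of V; extent ξ = 3.33·X mol/L.
Concentrations: [V] = 3.33 − 3.33X; [R] = 3.33X; [S] = 3.33X.
K_c = [R] [S] / ([V]).
Solving K_c = 8.44 for X ∈ (0,1): X = 0.768.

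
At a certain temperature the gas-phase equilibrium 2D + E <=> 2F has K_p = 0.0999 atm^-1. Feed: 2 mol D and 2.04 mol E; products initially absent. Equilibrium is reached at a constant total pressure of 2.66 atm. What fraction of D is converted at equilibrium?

Take 2 mol D as basis and let X be its fractional conversion, so ξ = X.
At extent ξ: n_D = 2 − 2X; n_E = 2.04 − X; n_F = 2X.
Summing: n_T = 4.04 − X.
Mole fractions y_i = n_i/n_T; K_p = p_F^2 / (p_D^2 p_E) with p_i = y_i·P.
Equating to 0.0999 atm^-1 and solving on 0 < X < 1: X = 0.261.

X = 0.261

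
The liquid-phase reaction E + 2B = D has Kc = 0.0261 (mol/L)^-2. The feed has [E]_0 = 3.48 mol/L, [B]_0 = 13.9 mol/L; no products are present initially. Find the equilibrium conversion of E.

Let X = conversion of E; extent ξ = 3.48·X mol/L.
Concentrations: [E] = 3.48 − 3.48X; [B] = 13.9 − 6.96X; [D] = 3.48X.
Kc = [D] / ([E] [B]^2).
Solving Kc = 0.0261 for X ∈ (0,1): X = 0.685.

X = 0.685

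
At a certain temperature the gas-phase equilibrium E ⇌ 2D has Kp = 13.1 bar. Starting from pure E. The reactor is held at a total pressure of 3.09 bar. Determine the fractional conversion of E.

Basis: 1 mol E initially; let X = conversion of E. Extent ξ = X.
At extent ξ: n_E = 1 − X; n_D = 2X.
Total moles n_T = 1 + X.
Mole fractions y_i = n_i/n_T; Kp = p_D^2 / (p_E) with p_i = y_i·P.
This yields a degree-2 equation in X; solving on (0,1), X = 0.717.

X = 0.717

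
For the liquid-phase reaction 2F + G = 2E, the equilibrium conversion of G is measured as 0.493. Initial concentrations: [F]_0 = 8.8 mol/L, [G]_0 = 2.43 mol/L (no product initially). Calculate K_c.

K_c = 0.114 L/mol

Let X = conversion of G.
Concentrations: [F] = 8.8 − 4.86X; [G] = 2.43 − 2.43X; [E] = 4.86X.
At X = 0.493: [F] = 6.4, [G] = 1.23, [E] = 2.4.
K_c = [E]^2 / ([F]^2 [G]) = 0.114 L/mol.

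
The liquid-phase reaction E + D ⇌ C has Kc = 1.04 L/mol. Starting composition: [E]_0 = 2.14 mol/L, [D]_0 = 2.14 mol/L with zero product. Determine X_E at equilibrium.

Let X = conversion of E; extent ξ = 2.14·X mol/L.
Concentrations: [E] = 2.14 − 2.14X; [D] = 2.14 − 2.14X; [C] = 2.14X.
Kc = [C] / ([E] [D]).
Equating to 1.04 L/mol: the physical root is X = 0.518.

X = 0.518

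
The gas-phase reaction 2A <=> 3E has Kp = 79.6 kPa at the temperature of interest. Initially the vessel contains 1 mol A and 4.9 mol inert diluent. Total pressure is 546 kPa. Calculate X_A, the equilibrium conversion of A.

X = 0.437

Take 1 mol A as basis and let X be its fractional conversion, so ξ = 0.5X.
Mole table: n_A = 1 − X; n_E = 1.5X; n_I = 4.9 (inert).
n_T = Σnᵢ = 5.9 + 0.5X.
y_i = n_i/n_T, p_i = y_i·P. Kp = p_E^3 / (p_A^2).
This yields a degree-3 equation in X; solving on (0,1), X = 0.437.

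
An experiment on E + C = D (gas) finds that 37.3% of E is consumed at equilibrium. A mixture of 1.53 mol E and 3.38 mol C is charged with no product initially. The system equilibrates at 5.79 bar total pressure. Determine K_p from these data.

Take 1.53 mol E as basis and let X be its fractional conversion, so ξ = 1.53X.
Species balance: n_E = 1.53 − 1.53X; n_C = 3.38 − 1.53X; n_D = 1.53X.
Summing: n_T = 4.91 − 1.53X.
At X = 0.373: n_E = 0.959, n_C = 2.81, n_D = 0.571, n_T = 4.34.
p_i = (n_i/n_T)·P. K_p = p_D / (p_E p_C) = 0.159 bar^-1.

K_p = 0.159 bar^-1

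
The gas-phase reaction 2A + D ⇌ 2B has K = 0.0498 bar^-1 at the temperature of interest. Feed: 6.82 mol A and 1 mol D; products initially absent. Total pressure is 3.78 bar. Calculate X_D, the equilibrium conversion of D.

X = 0.380

Take 1 mol D as basis and let X be its fractional conversion, so ξ = X.
Moles: n_A = 6.82 − 2X; n_D = 1 − X; n_B = 2X.
Total moles n_T = 7.82 − X.
With p_i = (n_i/n_T)P, K = p_B^2 / (p_A^2 p_D).
Substituting and setting equal to 0.0498 bar^-1 gives a polynomial in X; the root in (0,1) is X = 0.380.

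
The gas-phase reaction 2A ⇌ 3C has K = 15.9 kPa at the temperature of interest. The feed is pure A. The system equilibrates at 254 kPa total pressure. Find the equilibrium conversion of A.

X = 0.231

Take 1 mol A as basis and let X be its fractional conversion, so ξ = 0.5X.
Mole table: n_A = 1 − X; n_C = 1.5X.
Summing: n_T = 1 + 0.5X.
Mole fractions y_i = n_i/n_T; K = p_C^3 / (p_A^2) with p_i = y_i·P.
Setting this equal to 15.9 kPa and taking the physical root (0 < X < 1) gives X = 0.231.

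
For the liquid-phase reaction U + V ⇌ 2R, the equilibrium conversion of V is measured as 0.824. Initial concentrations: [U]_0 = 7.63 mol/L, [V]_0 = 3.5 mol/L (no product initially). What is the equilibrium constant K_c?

Let X = conversion of V.
Concentrations: [U] = 7.63 − 3.5X; [V] = 3.5 − 3.5X; [R] = 7X.
At X = 0.824: [U] = 4.75, [V] = 0.616, [R] = 5.77.
K_c = [R]^2 / ([U] [V]) = 11.4.

K_c = 11.4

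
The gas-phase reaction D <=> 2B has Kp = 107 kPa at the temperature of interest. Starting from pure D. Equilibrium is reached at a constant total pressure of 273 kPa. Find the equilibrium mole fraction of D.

y_D = 0.540

Let X = conversion of D (basis 1 mol D); extent of reaction ξ = X.
Mole table: n_D = 1 − X; n_B = 2X.
n_T = Σnᵢ = 1 + X.
Mole fractions y_i = n_i/n_T; Kp = p_B^2 / (p_D) with p_i = y_i·P.
Substituting and setting equal to 107 kPa gives a polynomial in X; the root in (0,1) is X = 0.299.
Then n_D = 0.701, n_T = 1.3, so y_D = 0.540.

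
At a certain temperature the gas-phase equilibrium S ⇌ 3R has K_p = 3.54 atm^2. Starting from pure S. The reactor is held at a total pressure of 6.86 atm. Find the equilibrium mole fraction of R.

y_R = 0.363

Take 1 mol S as basis and let X be its fractional conversion, so ξ = X.
Mole table: n_S = 1 − X; n_R = 3X.
Total moles n_T = 1 + 2X.
Mole fractions y_i = n_i/n_T; K_p = p_R^3 / (p_S) with p_i = y_i·P.
Setting this equal to 3.54 atm^2 and taking the physical root (0 < X < 1) gives X = 0.160.
Then n_R = 0.479, n_T = 1.32, so y_R = 0.363.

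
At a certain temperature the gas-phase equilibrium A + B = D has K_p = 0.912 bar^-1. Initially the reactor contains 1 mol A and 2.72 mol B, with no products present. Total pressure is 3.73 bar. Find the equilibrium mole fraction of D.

Basis: 1 mol A initially; let X = conversion of A. Extent ξ = X.
Mole table: n_A = 1 − X; n_B = 2.72 − X; n_D = X.
Total moles n_T = 3.72 − X.
y_i = n_i/n_T, p_i = y_i·P. K_p = p_D / (p_A p_B).
Substituting and setting equal to 0.912 bar^-1 gives a polynomial in X; the root in (0,1) is X = 0.695.
Then n_D = 0.695, n_T = 3.03, so y_D = 0.230.

y_D = 0.230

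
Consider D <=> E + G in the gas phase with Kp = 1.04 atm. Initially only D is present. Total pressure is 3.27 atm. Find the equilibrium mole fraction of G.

y_G = 0.329

Basis: 1 mol D initially; let X = conversion of D. Extent ξ = X.
Species balance: n_D = 1 − X; n_E = X; n_G = X.
n_T = Σnᵢ = 1 + X.
With p_i = (n_i/n_T)P, Kp = p_E p_G / (p_D).
This yields a degree-2 equation in X; solving on (0,1), X = 0.491.
Then n_G = 0.491, n_T = 1.49, so y_G = 0.329.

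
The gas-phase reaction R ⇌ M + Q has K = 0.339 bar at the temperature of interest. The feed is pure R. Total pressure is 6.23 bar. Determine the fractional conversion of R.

X = 0.227

Take 1 mol R as basis and let X be its fractional conversion, so ξ = X.
Species balance: n_R = 1 − X; n_M = X; n_Q = X.
n_T = Σnᵢ = 1 + X.
Mole fractions y_i = n_i/n_T; K = p_M p_Q / (p_R) with p_i = y_i·P.
Equating to 0.339 bar and solving on 0 < X < 1: X = 0.227.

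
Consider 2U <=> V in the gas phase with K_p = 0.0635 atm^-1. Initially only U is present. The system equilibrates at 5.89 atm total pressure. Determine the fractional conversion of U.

Take 1 mol U as basis and let X be its fractional conversion, so ξ = 0.5X.
Mole table: n_U = 1 − X; n_V = 0.5X.
Total moles n_T = 1 − 0.5X.
Mole fractions y_i = n_i/n_T; K_p = p_V / (p_U^2) with p_i = y_i·P.
Equating to 0.0635 atm^-1 and solving on 0 < X < 1: X = 0.367.

X = 0.367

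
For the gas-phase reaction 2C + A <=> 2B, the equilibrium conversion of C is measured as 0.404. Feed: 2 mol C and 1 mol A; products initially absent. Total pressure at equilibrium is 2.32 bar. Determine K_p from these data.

Take 2 mol C as basis and let X be its fractional conversion, so ξ = X.
Mole table: n_C = 2 − 2X; n_A = 1 − X; n_B = 2X.
Total moles n_T = 3 − X.
At X = 0.404: n_C = 1.19, n_A = 0.596, n_B = 0.808, n_T = 2.6.
p_i = (n_i/n_T)·P. K_p = p_B^2 / (p_C^2 p_A) = 0.863 bar^-1.

K_p = 0.863 bar^-1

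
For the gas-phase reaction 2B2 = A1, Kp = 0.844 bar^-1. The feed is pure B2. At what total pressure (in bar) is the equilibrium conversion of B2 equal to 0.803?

P = 7.34 bar

Let X = conversion of B2 (basis 1 mol B2); extent of reaction ξ = 0.5X.
At extent ξ: n_B2 = 1 − X; n_A1 = 0.5X.
Summing: n_T = 1 − 0.5X.
Kp = p_A1 / (p_B2^2) with p_i = (n_i/n_T)·P.
At X = 0.803: the mole-fraction product g(X) = Π y_i^ν_i = 6.192. Since Kp = g(X)·P^{-1}, P = (g/Kp)^(1/1) = (6.192/0.844)^(1/1) = 7.34 bar.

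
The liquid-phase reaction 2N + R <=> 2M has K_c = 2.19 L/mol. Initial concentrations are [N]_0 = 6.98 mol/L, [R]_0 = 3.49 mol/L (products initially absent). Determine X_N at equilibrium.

X = 0.628

Let X = conversion of N; extent ξ = 6.98X/2 mol/L.
Concentrations: [N] = 6.98 − 6.98X; [R] = 3.49 − 3.49X; [M] = 6.98X.
K_c = [M]^2 / ([N]^2 [R]).
Equating to 2.19 L/mol: the physical root is X = 0.628.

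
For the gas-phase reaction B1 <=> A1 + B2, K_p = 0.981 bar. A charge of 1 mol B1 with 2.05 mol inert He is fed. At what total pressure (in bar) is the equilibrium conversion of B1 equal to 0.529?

Let X = conversion of B1 (basis 1 mol B1); extent of reaction ξ = X.
Mole table: n_B1 = 1 − X; n_A1 = X; n_B2 = X; n_I = 2.05 (inert).
Total moles n_T = 3.05 + X.
K_p = p_A1 p_B2 / (p_B1) with p_i = (n_i/n_T)·P.
At X = 0.529: the mole-fraction product g(X) = Π y_i^ν_i = 0.166. Since K_p = g(X)·P^{1}, P = (K_p/g)^(1/1) = (0.981/0.166)^(1/1) = 5.91 bar.

P = 5.91 bar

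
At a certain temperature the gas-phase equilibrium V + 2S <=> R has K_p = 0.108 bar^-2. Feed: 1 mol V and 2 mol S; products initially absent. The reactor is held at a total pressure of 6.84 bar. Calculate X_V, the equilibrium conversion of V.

X = 0.538

Let X = conversion of V (basis 1 mol V); extent of reaction ξ = X.
Species balance: n_V = 1 − X; n_S = 2 − 2X; n_R = X.
Summing: n_T = 3 − 2X.
Mole fractions y_i = n_i/n_T; K_p = p_R / (p_V p_S^2) with p_i = y_i·P.
This yields a degree-3 equation in X; solving on (0,1), X = 0.538.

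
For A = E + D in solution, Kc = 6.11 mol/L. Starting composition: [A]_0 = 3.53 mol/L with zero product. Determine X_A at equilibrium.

Let X = conversion of A; extent ξ = 3.53·X mol/L.
Concentrations: [A] = 3.53 − 3.53X; [E] = 3.53X; [D] = 3.53X.
Kc = [E] [D] / ([A]).
Solving Kc = 6.11 for X ∈ (0,1): X = 0.709.

X = 0.709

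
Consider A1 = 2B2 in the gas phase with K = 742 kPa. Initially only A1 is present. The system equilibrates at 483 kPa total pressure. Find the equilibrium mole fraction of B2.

y_B2 = 0.690

Basis: 1 mol A1 initially; let X = conversion of A1. Extent ξ = X.
Moles: n_A1 = 1 − X; n_B2 = 2X.
n_T = Σnᵢ = 1 + X.
Mole fractions y_i = n_i/n_T; K = p_B2^2 / (p_A1) with p_i = y_i·P.
Setting this equal to 742 kPa and taking the physical root (0 < X < 1) gives X = 0.527.
Then n_B2 = 1.05, n_T = 1.53, so y_B2 = 0.690.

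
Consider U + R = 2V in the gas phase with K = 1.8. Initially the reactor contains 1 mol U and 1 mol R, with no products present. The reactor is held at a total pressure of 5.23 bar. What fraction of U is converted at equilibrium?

X = 0.401

Let X = conversion of U (basis 1 mol U); extent of reaction ξ = X.
Mole table: n_U = 1 − X; n_R = 1 − X; n_V = 2X.
Since Δν = 0, n_T = 2 throughout.
y_i = n_i/n_T, p_i = y_i·P. K = p_V^2 / (p_U p_R).
This yields a degree-2 equation in X; solving on (0,1), X = 0.401.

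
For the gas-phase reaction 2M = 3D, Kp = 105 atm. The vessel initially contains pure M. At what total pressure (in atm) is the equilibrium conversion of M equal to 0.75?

P = 6.34 atm

Take 1 mol M as basis and let X be its fractional conversion, so ξ = 0.5X.
Species balance: n_M = 1 − X; n_D = 1.5X.
n_T = Σnᵢ = 1 + 0.5X.
Kp = p_D^3 / (p_M^2) with p_i = (n_i/n_T)·P.
At X = 0.75: the mole-fraction product g(X) = Π y_i^ν_i = 16.57. Since Kp = g(X)·P^{1}, P = (Kp/g)^(1/1) = (105/16.57)^(1/1) = 6.34 atm.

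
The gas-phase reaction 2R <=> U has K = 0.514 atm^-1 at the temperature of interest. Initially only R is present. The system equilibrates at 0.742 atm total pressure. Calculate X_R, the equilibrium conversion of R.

Basis: 1 mol R initially; let X = conversion of R. Extent ξ = 0.5X.
Mole table: n_R = 1 − X; n_U = 0.5X.
Summing: n_T = 1 − 0.5X.
With p_i = (n_i/n_T)P, K = p_U / (p_R^2).
Equating to 0.514 atm^-1 and solving on 0 < X < 1: X = 0.371.

X = 0.371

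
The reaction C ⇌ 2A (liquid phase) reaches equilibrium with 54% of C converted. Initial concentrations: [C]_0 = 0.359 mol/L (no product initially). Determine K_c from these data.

Let X = conversion of C.
Concentrations: [C] = 0.359 − 0.359X; [A] = 0.718X.
At X = 0.54: [C] = 0.165, [A] = 0.388.
K_c = [A]^2 / ([C]) = 0.91 mol/L.

K_c = 0.91 mol/L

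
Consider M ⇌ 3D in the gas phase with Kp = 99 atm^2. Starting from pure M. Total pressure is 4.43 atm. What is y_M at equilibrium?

y_M = 0.130

Take 1 mol M as basis and let X be its fractional conversion, so ξ = X.
Mole table: n_M = 1 − X; n_D = 3X.
n_T = Σnᵢ = 1 + 2X.
Mole fractions y_i = n_i/n_T; Kp = p_D^3 / (p_M) with p_i = y_i·P.
Equating to 99 atm^2 and solving on 0 < X < 1: X = 0.690.
Then n_M = 0.31, n_T = 2.38, so y_M = 0.130.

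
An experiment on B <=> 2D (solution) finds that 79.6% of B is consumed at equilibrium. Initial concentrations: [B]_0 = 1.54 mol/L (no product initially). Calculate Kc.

Kc = 19.1 mol/L

Let X = conversion of B.
Concentrations: [B] = 1.54 − 1.54X; [D] = 3.08X.
At X = 0.796: [B] = 0.314, [D] = 2.45.
Kc = [D]^2 / ([B]) = 19.1 mol/L.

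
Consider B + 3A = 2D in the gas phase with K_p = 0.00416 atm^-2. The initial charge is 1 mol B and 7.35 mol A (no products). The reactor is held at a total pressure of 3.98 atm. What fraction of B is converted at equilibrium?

X = 0.242

Basis: 1 mol B initially; let X = conversion of B. Extent ξ = X.
Species balance: n_B = 1 − X; n_A = 7.35 − 3X; n_D = 2X.
Total moles n_T = 8.35 − 2X.
With p_i = (n_i/n_T)P, K_p = p_D^2 / (p_B p_A^3).
Setting this equal to 0.00416 atm^-2 and taking the physical root (0 < X < 1) gives X = 0.242.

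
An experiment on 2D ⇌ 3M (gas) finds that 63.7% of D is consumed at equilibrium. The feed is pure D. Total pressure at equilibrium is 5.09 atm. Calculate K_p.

K_p = 25.6 atm

Basis: 1 mol D initially; let X = conversion of D. Extent ξ = 0.5X.
Moles: n_D = 1 − X; n_M = 1.5X.
Total moles n_T = 1 + 0.5X.
At X = 0.637: n_D = 0.363, n_M = 0.956, n_T = 1.32.
p_i = (n_i/n_T)·P. K_p = p_M^3 / (p_D^2) = 25.6 atm.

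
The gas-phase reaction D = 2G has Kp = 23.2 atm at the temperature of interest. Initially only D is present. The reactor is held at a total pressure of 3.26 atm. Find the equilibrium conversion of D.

X = 0.800

Basis: 1 mol D initially; let X = conversion of D. Extent ξ = X.
Species balance: n_D = 1 − X; n_G = 2X.
Total moles n_T = 1 + X.
y_i = n_i/n_T, p_i = y_i·P. Kp = p_G^2 / (p_D).
Equating to 23.2 atm and solving on 0 < X < 1: X = 0.800.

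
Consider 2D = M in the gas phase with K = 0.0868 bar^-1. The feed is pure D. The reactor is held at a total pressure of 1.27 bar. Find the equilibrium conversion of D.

X = 0.167

Take 1 mol D as basis and let X be its fractional conversion, so ξ = 0.5X.
Species balance: n_D = 1 − X; n_M = 0.5X.
Summing: n_T = 1 − 0.5X.
Mole fractions y_i = n_i/n_T; K = p_M / (p_D^2) with p_i = y_i·P.
Setting this equal to 0.0868 bar^-1 and taking the physical root (0 < X < 1) gives X = 0.167.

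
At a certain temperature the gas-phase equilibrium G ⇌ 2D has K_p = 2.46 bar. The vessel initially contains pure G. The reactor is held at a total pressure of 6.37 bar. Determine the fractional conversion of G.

Basis: 1 mol G initially; let X = conversion of G. Extent ξ = X.
Species balance: n_G = 1 − X; n_D = 2X.
n_T = Σnᵢ = 1 + X.
With p_i = (n_i/n_T)P, K_p = p_D^2 / (p_G).
Substituting and setting equal to 2.46 bar gives a polynomial in X; the root in (0,1) is X = 0.297.

X = 0.297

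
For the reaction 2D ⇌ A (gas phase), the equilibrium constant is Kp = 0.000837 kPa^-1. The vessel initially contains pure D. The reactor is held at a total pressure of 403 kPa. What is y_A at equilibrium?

Let X = conversion of D (basis 1 mol D); extent of reaction ξ = 0.5X.
Moles: n_D = 1 − X; n_A = 0.5X.
Summing: n_T = 1 − 0.5X.
y_i = n_i/n_T, p_i = y_i·P. Kp = p_A / (p_D^2).
Substituting and setting equal to 0.000837 kPa^-1 gives a polynomial in X; the root in (0,1) is X = 0.348.
Then n_A = 0.174, n_T = 0.826, so y_A = 0.210.

y_A = 0.210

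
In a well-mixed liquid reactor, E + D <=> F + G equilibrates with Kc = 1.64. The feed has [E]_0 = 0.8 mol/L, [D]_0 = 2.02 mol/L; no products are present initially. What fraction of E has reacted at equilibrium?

Let X = conversion of E; extent ξ = 0.8·X mol/L.
Concentrations: [E] = 0.8 − 0.8X; [D] = 2.02 − 0.8X; [F] = 0.8X; [G] = 0.8X.
Kc = [F] [G] / ([E] [D]).
Solving Kc = 1.64 for X ∈ (0,1): X = 0.784.

X = 0.784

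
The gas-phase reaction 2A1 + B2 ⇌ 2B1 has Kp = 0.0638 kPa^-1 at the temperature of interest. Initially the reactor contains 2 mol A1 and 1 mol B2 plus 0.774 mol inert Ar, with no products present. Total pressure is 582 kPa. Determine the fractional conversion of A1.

Take 2 mol A1 as basis and let X be its fractional conversion, so ξ = X.
Moles: n_A1 = 2 − 2X; n_B2 = 1 − X; n_B1 = 2X; n_I = 0.774 (inert).
n_T = Σnᵢ = 3.77 − X.
With p_i = (n_i/n_T)P, Kp = p_B1^2 / (p_A1^2 p_B2).
Substituting and setting equal to 0.0638 kPa^-1 gives a polynomial in X; the root in (0,1) is X = 0.666.

X = 0.666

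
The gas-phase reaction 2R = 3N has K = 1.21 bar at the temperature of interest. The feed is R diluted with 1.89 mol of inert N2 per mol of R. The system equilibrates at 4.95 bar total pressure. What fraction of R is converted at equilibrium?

Take 1 mol R as basis and let X be its fractional conversion, so ξ = 0.5X.
Moles: n_R = 1 − X; n_N = 1.5X; n_I = 1.89 (inert).
n_T = Σnᵢ = 2.89 + 0.5X.
Mole fractions y_i = n_i/n_T; K = p_N^3 / (p_R^2) with p_i = y_i·P.
Substituting and setting equal to 1.21 bar gives a polynomial in X; the root in (0,1) is X = 0.422.

X = 0.422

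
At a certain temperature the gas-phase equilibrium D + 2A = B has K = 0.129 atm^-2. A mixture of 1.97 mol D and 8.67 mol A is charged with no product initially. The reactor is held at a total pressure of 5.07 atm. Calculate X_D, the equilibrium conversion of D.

X = 0.654

Take 1.97 mol D as basis and let X be its fractional conversion, so ξ = 1.97X.
At extent ξ: n_D = 1.97 − 1.97X; n_A = 8.67 − 3.94X; n_B = 1.97X.
Summing: n_T = 10.6 − 3.94X.
y_i = n_i/n_T, p_i = y_i·P. K = p_B / (p_D p_A^2).
Substituting and setting equal to 0.129 atm^-2 gives a polynomial in X; the root in (0,1) is X = 0.654.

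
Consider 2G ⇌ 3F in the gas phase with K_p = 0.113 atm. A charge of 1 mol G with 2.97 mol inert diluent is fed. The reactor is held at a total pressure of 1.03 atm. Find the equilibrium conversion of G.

X = 0.375

Let X = conversion of G (basis 1 mol G); extent of reaction ξ = 0.5X.
Mole table: n_G = 1 − X; n_F = 1.5X; n_I = 2.97 (inert).
n_T = Σnᵢ = 3.97 + 0.5X.
Mole fractions y_i = n_i/n_T; K_p = p_F^3 / (p_G^2) with p_i = y_i·P.
This yields a degree-3 equation in X; solving on (0,1), X = 0.375.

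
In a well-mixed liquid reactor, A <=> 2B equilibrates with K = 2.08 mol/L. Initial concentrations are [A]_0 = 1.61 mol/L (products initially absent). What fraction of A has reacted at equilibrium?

Let X = conversion of A; extent ξ = 1.61·X mol/L.
Concentrations: [A] = 1.61 − 1.61X; [B] = 3.22X.
K = [B]^2 / ([A]).
Equating to 2.08 mol/L: the physical root is X = 0.429.

X = 0.429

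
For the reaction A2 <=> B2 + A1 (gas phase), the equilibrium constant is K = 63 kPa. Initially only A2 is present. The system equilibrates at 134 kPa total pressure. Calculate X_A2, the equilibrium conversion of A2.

X = 0.566

Let X = conversion of A2 (basis 1 mol A2); extent of reaction ξ = X.
Mole table: n_A2 = 1 − X; n_B2 = X; n_A1 = X.
Total moles n_T = 1 + X.
With p_i = (n_i/n_T)P, K = p_B2 p_A1 / (p_A2).
Substituting and setting equal to 63 kPa gives a polynomial in X; the root in (0,1) is X = 0.566.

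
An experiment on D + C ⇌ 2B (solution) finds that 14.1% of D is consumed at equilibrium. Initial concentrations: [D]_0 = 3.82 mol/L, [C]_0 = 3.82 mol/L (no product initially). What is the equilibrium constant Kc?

Kc = 0.108

Let X = conversion of D.
Concentrations: [D] = 3.82 − 3.82X; [C] = 3.82 − 3.82X; [B] = 7.64X.
At X = 0.141: [D] = 3.28, [C] = 3.28, [B] = 1.08.
Kc = [B]^2 / ([D] [C]) = 0.108.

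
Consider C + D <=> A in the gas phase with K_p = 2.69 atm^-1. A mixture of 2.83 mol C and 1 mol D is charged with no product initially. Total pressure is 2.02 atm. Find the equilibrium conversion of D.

X = 0.785

Take 1 mol D as basis and let X be its fractional conversion, so ξ = X.
Species balance: n_C = 2.83 − X; n_D = 1 − X; n_A = X.
Summing: n_T = 3.83 − X.
Mole fractions y_i = n_i/n_T; K_p = p_A / (p_C p_D) with p_i = y_i·P.
This yields a degree-2 equation in X; solving on (0,1), X = 0.785.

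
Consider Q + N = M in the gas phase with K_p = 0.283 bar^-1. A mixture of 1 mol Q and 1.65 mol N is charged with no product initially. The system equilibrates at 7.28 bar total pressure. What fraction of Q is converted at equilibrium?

Take 1 mol Q as basis and let X be its fractional conversion, so ξ = X.
Moles: n_Q = 1 − X; n_N = 1.65 − X; n_M = X.
Summing: n_T = 2.65 − X.
y_i = n_i/n_T, p_i = y_i·P. K_p = p_M / (p_Q p_N).
Substituting and setting equal to 0.283 bar^-1 gives a polynomial in X; the root in (0,1) is X = 0.522.

X = 0.522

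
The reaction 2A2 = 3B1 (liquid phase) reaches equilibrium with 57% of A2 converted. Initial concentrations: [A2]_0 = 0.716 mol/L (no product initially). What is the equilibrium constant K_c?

K_c = 2.42 mol/L

Let X = conversion of A2.
Concentrations: [A2] = 0.716 − 0.716X; [B1] = 1.07X.
At X = 0.57: [A2] = 0.308, [B1] = 0.612.
K_c = [B1]^3 / ([A2]^2) = 2.42 mol/L.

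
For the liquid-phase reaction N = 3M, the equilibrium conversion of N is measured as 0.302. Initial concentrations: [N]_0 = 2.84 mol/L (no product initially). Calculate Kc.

Let X = conversion of N.
Concentrations: [N] = 2.84 − 2.84X; [M] = 8.52X.
At X = 0.302: [N] = 1.98, [M] = 2.57.
Kc = [M]^3 / ([N]) = 8.59 (mol/L)^2.

Kc = 8.59 (mol/L)^2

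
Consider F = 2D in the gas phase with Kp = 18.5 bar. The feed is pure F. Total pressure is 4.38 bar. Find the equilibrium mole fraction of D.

Take 1 mol F as basis and let X be its fractional conversion, so ξ = X.
Moles: n_F = 1 − X; n_D = 2X.
n_T = Σnᵢ = 1 + X.
Mole fractions y_i = n_i/n_T; Kp = p_D^2 / (p_F) with p_i = y_i·P.
This yields a degree-2 equation in X; solving on (0,1), X = 0.717.
Then n_D = 1.43, n_T = 1.72, so y_D = 0.835.

y_D = 0.835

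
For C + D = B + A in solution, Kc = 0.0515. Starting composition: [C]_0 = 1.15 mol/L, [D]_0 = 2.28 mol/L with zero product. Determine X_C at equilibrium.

X = 0.257

Let X = conversion of C; extent ξ = 1.15·X mol/L.
Concentrations: [C] = 1.15 − 1.15X; [D] = 2.28 − 1.15X; [B] = 1.15X; [A] = 1.15X.
Kc = [B] [A] / ([C] [D]).
This equals 0.0515 at X = 0.257 (the root in 0 < X < 1).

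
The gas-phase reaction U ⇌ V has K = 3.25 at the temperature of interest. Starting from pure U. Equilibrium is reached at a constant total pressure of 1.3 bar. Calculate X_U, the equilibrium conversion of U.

X = 0.765

Take 1 mol U as basis and let X be its fractional conversion, so ξ = X.
Species balance: n_U = 1 − X; n_V = X.
Since Δν = 0, n_T = 1 throughout.
y_i = n_i/n_T, p_i = y_i·P. K = p_V / (p_U).
Setting this equal to 3.25 and taking the physical root (0 < X < 1) gives X = 0.765.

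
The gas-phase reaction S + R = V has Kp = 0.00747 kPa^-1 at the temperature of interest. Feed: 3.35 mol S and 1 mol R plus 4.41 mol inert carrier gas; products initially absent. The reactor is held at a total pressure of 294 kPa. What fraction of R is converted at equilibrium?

X = 0.435

Let X = conversion of R (basis 1 mol R); extent of reaction ξ = X.
Mole table: n_S = 3.35 − X; n_R = 1 − X; n_V = X; n_I = 4.41 (inert).
n_T = Σnᵢ = 8.76 − X.
With p_i = (n_i/n_T)P, Kp = p_V / (p_S p_R).
Setting this equal to 0.00747 kPa^-1 and taking the physical root (0 < X < 1) gives X = 0.435.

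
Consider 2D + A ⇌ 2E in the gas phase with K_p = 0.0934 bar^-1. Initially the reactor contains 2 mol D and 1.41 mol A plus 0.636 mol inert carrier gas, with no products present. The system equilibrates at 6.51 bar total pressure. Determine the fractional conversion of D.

X = 0.298

Basis: 2 mol D initially; let X = conversion of D. Extent ξ = X.
Moles: n_D = 2 − 2X; n_A = 1.41 − X; n_E = 2X; n_I = 0.636 (inert).
Total moles n_T = 4.05 − X.
With p_i = (n_i/n_T)P, K_p = p_E^2 / (p_D^2 p_A).
Setting this equal to 0.0934 bar^-1 and taking the physical root (0 < X < 1) gives X = 0.298.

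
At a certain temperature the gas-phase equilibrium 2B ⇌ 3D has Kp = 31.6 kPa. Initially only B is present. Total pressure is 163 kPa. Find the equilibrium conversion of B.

Basis: 1 mol B initially; let X = conversion of B. Extent ξ = 0.5X.
Species balance: n_B = 1 − X; n_D = 1.5X.
Total moles n_T = 1 + 0.5X.
y_i = n_i/n_T, p_i = y_i·P. Kp = p_D^3 / (p_B^2).
This yields a degree-3 equation in X; solving on (0,1), X = 0.315.

X = 0.315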